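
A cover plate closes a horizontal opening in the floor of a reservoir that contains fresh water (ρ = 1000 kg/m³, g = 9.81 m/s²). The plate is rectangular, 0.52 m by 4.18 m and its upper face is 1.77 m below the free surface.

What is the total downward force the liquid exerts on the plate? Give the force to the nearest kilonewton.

γ = ρg = 1000 × 9.81 = 9810 N/m³ = 9.81 kN/m³.
The plate is horizontal, so pressure is uniform at p = γ·h = 9.81 × 1.77 = 17.3637 kN/m².
A = 0.52 × 4.18 = 2.1736 m².
F = p·A = 17.3637 × 2.1736 = 37.7417 kN.

F ≈ 38 kN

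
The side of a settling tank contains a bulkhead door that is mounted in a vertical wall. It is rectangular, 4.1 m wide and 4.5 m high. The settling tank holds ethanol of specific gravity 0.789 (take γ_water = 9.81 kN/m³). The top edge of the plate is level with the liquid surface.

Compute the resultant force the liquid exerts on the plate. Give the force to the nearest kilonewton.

F ≈ 321 kN

γ = 0.789 × 9.81 = 7.74009 kN/m³.
The centroid lies 4.5/2 = 2.25 m below the top edge, so the centroid depth is h_c = 2.25 m.
A = 4.1 × 4.5 = 18.45 m².
Resultant F = γ·h_c·A = 7.74009 × 2.25 × 18.45 = 321.31 kN.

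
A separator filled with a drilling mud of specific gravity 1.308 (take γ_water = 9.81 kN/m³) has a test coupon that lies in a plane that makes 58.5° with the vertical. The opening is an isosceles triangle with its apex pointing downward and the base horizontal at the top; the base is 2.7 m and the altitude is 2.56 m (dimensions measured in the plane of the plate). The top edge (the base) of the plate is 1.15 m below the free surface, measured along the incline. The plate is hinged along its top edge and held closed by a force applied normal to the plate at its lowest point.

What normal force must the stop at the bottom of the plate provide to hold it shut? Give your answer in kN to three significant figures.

γ = 1.308 × 9.81 = 12.83148 kN/m³.
The plate makes 58.5° with the vertical, i.e. θ = 90° − 58.5° = 31.5° to the horizontal. Measuring y along the incline from the free-surface line, vertical depth h = y·sinθ with sinθ = 0.522499.
With the apex down, the centroid sits h/3 = 2.56/3 = 0.853333 m below the base (the top edge), so y_c = 1.15 + 0.853333 = 2.00333 m and h_c = 2.00333 × 0.522499 = 1.04674 m.
A = ½ × 2.7 × 2.56 = 3.456 m².
Resultant F = γ·h_c·A = 12.83148 × 1.04674 × 3.456 = 46.4183 kN.
I_c = b·h³/36 = 2.7 × 2.56³/36 = 1.25829 m⁴.
Centre of pressure: y_p = y_c + I_c/(y_c·A) = 2.00333 + 1.25829/(2.00333 × 3.456) = 2.00333 + 0.181742 = 2.18507 m along the plane.
The resultant acts 0.853333 + 0.181742 = 1.03507 m (along the plate) below the hinge at the top edge, so the moment about the hinge is M = F × 1.03507 = 46.4183 × 1.03507 = 48.0462 kN·m.
A normal force at the bottom, 2.56 m from the hinge, must supply this moment: P = 48.0462/2.56 = 18.768 kN.

P ≈ 18.8 kN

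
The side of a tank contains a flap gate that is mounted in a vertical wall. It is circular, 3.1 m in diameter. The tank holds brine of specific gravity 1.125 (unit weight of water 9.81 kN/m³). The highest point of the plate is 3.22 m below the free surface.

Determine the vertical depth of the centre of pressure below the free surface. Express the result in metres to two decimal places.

h_p = 4.90 m

γ = 1.125 × 9.81 = 11.03625 kN/m³.
The centroid is at the centre, 1.55 m below the top of the plate, so the centroid depth is h_c = 3.22 + 1.55 = 4.77 m.
A = π(1.55)² = 7.54768 m².
Resultant F = γ·h_c·A = 11.03625 × 4.77 × 7.54768 = 397.332 kN.
I_c = πr⁴/4 = π × 1.55⁴/4 = 4.53332 m⁴.
Centre of pressure: y_p = y_c + I_c/(y_c·A) = 4.77 + 4.53332/(4.77 × 7.54768) = 4.77 + 0.125917 = 4.89592 m along the plane.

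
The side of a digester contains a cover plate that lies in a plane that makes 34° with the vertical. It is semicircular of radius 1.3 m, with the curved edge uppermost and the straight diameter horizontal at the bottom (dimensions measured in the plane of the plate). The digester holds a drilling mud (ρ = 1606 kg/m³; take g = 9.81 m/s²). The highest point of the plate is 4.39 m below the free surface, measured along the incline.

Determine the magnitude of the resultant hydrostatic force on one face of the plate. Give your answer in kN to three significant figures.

γ = ρg = 1606 × 9.81 / 1000 = 15.75486 kN/m³.
The plate makes 34° with the vertical, i.e. θ = 90° − 34° = 56° to the horizontal. Measuring y along the incline from the free-surface line, vertical depth h = y·sinθ with sinθ = 0.829038.
The centroid lies 4r/(3π) = 0.551737 m above the diameter, so r − 4r/(3π) = 1.3 − 0.551737 = 0.748263 m below the topmost point, so y_c = 4.39 + 0.748263 = 5.13826 m and h_c = 5.13826 × 0.829038 = 4.25981 m.
A = πr²/2 = π × 1.3²/2 = 2.65465 m².
Resultant F = γ·h_c·A = 15.75486 × 4.25981 × 2.65465 = 178.161 kN.

F ≈ 178 kN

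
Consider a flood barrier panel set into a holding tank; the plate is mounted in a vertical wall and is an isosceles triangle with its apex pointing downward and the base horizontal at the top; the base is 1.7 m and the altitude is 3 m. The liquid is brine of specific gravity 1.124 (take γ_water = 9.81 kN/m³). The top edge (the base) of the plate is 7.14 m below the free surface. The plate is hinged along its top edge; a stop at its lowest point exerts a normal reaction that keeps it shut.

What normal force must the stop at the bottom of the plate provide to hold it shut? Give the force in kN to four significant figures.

P ≈ 80.98 kN

γ = 1.124 × 9.81 = 11.02644 kN/m³.
With the apex down, the centroid sits h/3 = 3/3 = 1 m below the base (the top edge), so the centroid depth is h_c = 7.14 + 1 = 8.14 m.
A = ½ × 1.7 × 3 = 2.55 m².
Resultant F = γ·h_c·A = 11.02644 × 8.14 × 2.55 = 228.876 kN.
I_c = b·h³/36 = 1.7 × 3³/36 = 1.275 m⁴.
Centre of pressure: y_p = y_c + I_c/(y_c·A) = 8.14 + 1.275/(8.14 × 2.55) = 8.14 + 0.0614251 = 8.20143 m along the plane.
The resultant acts 1 + 0.0614251 = 1.06143 m (along the plate) below the hinge at the top edge, so the moment about the hinge is M = F × 1.06143 = 228.876 × 1.06143 = 242.936 kN·m.
A normal force at the bottom, 3 m from the hinge, must supply this moment: P = 242.936/3 = 80.9787 kN.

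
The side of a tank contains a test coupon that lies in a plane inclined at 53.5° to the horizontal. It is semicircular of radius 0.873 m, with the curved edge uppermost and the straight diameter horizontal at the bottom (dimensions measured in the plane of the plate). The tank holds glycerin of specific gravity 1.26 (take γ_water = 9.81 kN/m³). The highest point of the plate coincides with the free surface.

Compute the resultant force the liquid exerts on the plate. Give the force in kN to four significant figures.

F ≈ 5.977 kN

γ = 1.26 × 9.81 = 12.3606 kN/m³.
Let θ = 53.5° be the plate's angle to the horizontal; measure y along the incline from where the plane meets the free surface. Vertical depth h = y·sinθ with sinθ = 0.803857.
The centroid lies 4r/(3π) = 0.370513 m above the diameter, so r − 4r/(3π) = 0.873 − 0.370513 = 0.502487 m below the topmost point, so y_c = 0.502487 m and h_c = 0.502487 × 0.803857 = 0.403928 m.
A = πr²/2 = π × 0.873²/2 = 1.19715 m².
Resultant F = γ·h_c·A = 12.3606 × 0.403928 × 1.19715 = 5.97712 kN.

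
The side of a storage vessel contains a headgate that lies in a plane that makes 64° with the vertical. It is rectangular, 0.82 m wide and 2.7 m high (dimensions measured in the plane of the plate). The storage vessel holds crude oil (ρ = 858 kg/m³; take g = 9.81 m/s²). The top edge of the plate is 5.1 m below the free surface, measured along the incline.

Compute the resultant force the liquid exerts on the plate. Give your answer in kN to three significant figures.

γ = ρg = 858 × 9.81 / 1000 = 8.41698 kN/m³.
The plate makes 64° with the vertical, i.e. θ = 90° − 64° = 26° to the horizontal. Measuring y along the incline from the free-surface line, vertical depth h = y·sinθ with sinθ = 0.438371.
The centroid lies 2.7/2 = 1.35 m below the top edge, so y_c = 5.1 + 1.35 = 6.45 m and h_c = 6.45 × 0.438371 = 2.82749 m.
A = 0.82 × 2.7 = 2.214 m².
Resultant F = γ·h_c·A = 8.41698 × 2.82749 × 2.214 = 52.6908 kN.

F ≈ 52.7 kN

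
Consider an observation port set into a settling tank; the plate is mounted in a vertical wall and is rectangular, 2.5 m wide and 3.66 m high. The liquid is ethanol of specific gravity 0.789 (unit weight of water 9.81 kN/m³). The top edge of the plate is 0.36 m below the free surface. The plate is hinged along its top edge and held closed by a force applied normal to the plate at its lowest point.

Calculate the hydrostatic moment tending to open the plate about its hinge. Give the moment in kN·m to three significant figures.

γ = 0.789 × 9.81 = 7.74009 kN/m³.
The centroid lies 3.66/2 = 1.83 m below the top edge, so the centroid depth is h_c = 0.36 + 1.83 = 2.19 m.
A = 2.5 × 3.66 = 9.15 m².
Resultant F = γ·h_c·A = 7.74009 × 2.19 × 9.15 = 155.1 kN.
I_c = b·h³/12 = 2.5 × 3.66³/12 = 10.2141 m⁴.
Centre of pressure: y_p = y_c + I_c/(y_c·A) = 2.19 + 10.2141/(2.19 × 9.15) = 2.19 + 0.509724 = 2.69972 m along the plane.
The resultant acts 1.83 + 0.509724 = 2.33972 m (along the plate) below the hinge at the top edge, so the moment about the hinge is M = F × 2.33972 = 155.1 × 2.33972 = 362.891 kN·m.

M ≈ 363 kN·m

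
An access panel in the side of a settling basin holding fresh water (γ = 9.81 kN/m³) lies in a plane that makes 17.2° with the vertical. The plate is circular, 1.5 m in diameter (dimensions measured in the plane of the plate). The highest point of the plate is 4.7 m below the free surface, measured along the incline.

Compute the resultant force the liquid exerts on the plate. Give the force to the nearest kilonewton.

γ = 9.81 kN/m³.
The plate makes 17.2° with the vertical, i.e. θ = 90° − 17.2° = 72.8° to the horizontal. Measuring y along the incline from the free-surface line, vertical depth h = y·sinθ with sinθ = 0.955278.
The centroid is at the centre, 0.75 m below the top of the plate, so y_c = 4.7 + 0.75 = 5.45 m and h_c = 5.45 × 0.955278 = 5.20627 m.
A = π(0.75)² = 1.76715 m².
Resultant F = γ·h_c·A = 9.81 × 5.20627 × 1.76715 = 90.2546 kN.

F ≈ 90 kN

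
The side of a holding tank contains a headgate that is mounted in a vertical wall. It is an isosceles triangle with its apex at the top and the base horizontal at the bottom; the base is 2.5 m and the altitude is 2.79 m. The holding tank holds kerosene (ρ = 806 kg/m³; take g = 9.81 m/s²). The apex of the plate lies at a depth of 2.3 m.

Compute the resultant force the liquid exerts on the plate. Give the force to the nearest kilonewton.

γ = ρg = 806 × 9.81 / 1000 = 7.90686 kN/m³.
With the apex up, the centroid sits 2h/3 = 2 × 2.79/3 = 1.86 m below the apex, so the centroid depth is h_c = 2.3 + 1.86 = 4.16 m.
A = ½ × 2.5 × 2.79 = 3.4875 m².
Resultant F = γ·h_c·A = 7.90686 × 4.16 × 3.4875 = 114.713 kN.

F ≈ 115 kN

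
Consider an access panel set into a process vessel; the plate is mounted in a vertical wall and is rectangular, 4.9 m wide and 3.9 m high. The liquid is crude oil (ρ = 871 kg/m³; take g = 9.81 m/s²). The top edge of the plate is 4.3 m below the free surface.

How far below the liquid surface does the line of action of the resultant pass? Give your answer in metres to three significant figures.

γ = ρg = 871 × 9.81 / 1000 = 8.54451 kN/m³.
The centroid lies 3.9/2 = 1.95 m below the top edge, so the centroid depth is h_c = 4.3 + 1.95 = 6.25 m.
A = 4.9 × 3.9 = 19.11 m².
Resultant F = γ·h_c·A = 8.54451 × 6.25 × 19.11 = 1020.53 kN.
I_c = b·h³/12 = 4.9 × 3.9³/12 = 24.2219 m⁴.
Centre of pressure: y_p = y_c + I_c/(y_c·A) = 6.25 + 24.2219/(6.25 × 19.11) = 6.25 + 0.2028 = 6.4528 m along the plane.

h_p = 6.45 m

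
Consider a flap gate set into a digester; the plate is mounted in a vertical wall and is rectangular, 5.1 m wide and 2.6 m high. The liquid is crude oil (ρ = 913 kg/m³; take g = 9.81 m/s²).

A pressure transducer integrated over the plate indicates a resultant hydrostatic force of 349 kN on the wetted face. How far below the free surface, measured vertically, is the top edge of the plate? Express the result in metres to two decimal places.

d_top ≈ 1.64 m

γ = ρg = 913 × 9.81 / 1000 = 8.95653 kN/m³.
A = 5.1 × 2.6 = 13.26 m².
From F = γ·h_c·A, the centroid depth is h_c = 349/(8.95653 × 13.26) = 2.93861 m.
The centroid lies 2.6/2 = 1.3 m below the top edge, so the top edge sits at h_top = 2.93861 − 1.3 = 1.63861 m below the surface.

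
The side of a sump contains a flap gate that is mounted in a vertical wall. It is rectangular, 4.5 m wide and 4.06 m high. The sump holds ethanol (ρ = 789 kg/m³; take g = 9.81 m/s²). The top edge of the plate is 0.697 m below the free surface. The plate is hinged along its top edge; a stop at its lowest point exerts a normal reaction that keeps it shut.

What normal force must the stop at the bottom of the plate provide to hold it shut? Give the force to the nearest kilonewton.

P ≈ 241 kN

γ = ρg = 789 × 9.81 / 1000 = 7.74009 kN/m³.
The centroid lies 4.06/2 = 2.03 m below the top edge, so the centroid depth is h_c = 0.697 + 2.03 = 2.727 m.
A = 4.5 × 4.06 = 18.27 m².
Resultant F = γ·h_c·A = 7.74009 × 2.727 × 18.27 = 385.629 kN.
I_c = b·h³/12 = 4.5 × 4.06³/12 = 25.0963 m⁴.
Centre of pressure: y_p = y_c + I_c/(y_c·A) = 2.727 + 25.0963/(2.727 × 18.27) = 2.727 + 0.503716 = 3.23072 m along the plane.
The resultant acts 2.03 + 0.503716 = 2.53372 m (along the plate) below the hinge at the top edge, so the moment about the hinge is M = F × 2.53372 = 385.629 × 2.53372 = 977.076 kN·m.
A normal force at the bottom, 4.06 m from the hinge, must supply this moment: P = 977.076/4.06 = 240.659 kN.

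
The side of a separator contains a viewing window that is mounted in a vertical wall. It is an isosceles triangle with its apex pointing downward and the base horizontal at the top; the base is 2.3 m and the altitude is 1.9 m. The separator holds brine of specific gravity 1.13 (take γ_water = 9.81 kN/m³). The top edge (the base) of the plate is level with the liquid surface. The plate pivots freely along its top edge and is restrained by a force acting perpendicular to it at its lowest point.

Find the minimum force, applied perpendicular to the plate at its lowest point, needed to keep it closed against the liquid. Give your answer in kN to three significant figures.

γ = 1.13 × 9.81 = 11.0853 kN/m³.
With the apex down, the centroid sits h/3 = 1.9/3 = 0.633333 m below the base (the top edge), so the centroid depth is h_c = 0.633333 m.
A = ½ × 2.3 × 1.9 = 2.185 m².
Resultant F = γ·h_c·A = 11.0853 × 0.633333 × 2.185 = 15.3402 kN.
I_c = b·h³/36 = 2.3 × 1.9³/36 = 0.438214 m⁴.
Centre of pressure: y_p = y_c + I_c/(y_c·A) = 0.633333 + 0.438214/(0.633333 × 2.185) = 0.633333 + 0.316667 = 0.95 m along the plane.
The resultant acts 0.633333 + 0.316667 = 0.95 m (along the plate) below the hinge at the top edge, so the moment about the hinge is M = F × 0.95 = 15.3402 × 0.95 = 14.5732 kN·m.
A normal force at the bottom, 1.9 m from the hinge, must supply this moment: P = 14.5732/1.9 = 7.67011 kN.

P ≈ 7.67 kN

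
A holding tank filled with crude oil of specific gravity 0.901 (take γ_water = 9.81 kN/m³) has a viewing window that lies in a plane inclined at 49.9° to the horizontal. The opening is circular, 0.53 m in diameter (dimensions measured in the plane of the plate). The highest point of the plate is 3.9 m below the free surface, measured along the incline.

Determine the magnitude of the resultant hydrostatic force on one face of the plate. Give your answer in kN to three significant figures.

F ≈ 6.21 kN

γ = 0.901 × 9.81 = 8.83881 kN/m³.
Let θ = 49.9° be the plate's angle to the horizontal; measure y along the incline from where the plane meets the free surface. Vertical depth h = y·sinθ with sinθ = 0.764921.
The centroid is at the centre, 0.265 m below the top of the plate, so y_c = 3.9 + 0.265 = 4.165 m and h_c = 4.165 × 0.764921 = 3.1859 m.
A = π(0.265)² = 0.220618 m².
Resultant F = γ·h_c·A = 8.83881 × 3.1859 × 0.220618 = 6.21251 kN.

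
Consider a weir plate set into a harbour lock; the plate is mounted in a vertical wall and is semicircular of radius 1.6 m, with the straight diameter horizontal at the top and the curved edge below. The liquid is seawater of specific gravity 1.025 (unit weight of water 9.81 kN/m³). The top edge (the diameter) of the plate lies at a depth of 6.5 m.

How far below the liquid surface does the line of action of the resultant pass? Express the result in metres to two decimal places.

h_p = 7.20 m

γ = 1.025 × 9.81 = 10.05525 kN/m³.
The centroid of a semicircle lies 4r/(3π) = 0.679061 m from the diameter, here below the top edge, so the centroid depth is h_c = 6.5 + 0.679061 = 7.17906 m.
A = πr²/2 = π × 1.6²/2 = 4.02124 m².
Resultant F = γ·h_c·A = 10.05525 × 7.17906 × 4.02124 = 290.282 kN.
I_c = (π/8 − 8/(9π))·r⁴ = 0.109757 × 1.6⁴ = 0.719303 m⁴.
Centre of pressure: y_p = y_c + I_c/(y_c·A) = 7.17906 + 0.719303/(7.17906 × 4.02124) = 7.17906 + 0.0249163 = 7.20398 m along the plane.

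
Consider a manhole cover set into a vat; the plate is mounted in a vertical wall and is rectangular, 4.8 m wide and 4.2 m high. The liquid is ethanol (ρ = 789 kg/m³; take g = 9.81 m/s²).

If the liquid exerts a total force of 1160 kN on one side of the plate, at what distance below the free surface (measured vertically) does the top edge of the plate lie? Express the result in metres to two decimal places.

γ = ρg = 789 × 9.81 / 1000 = 7.74009 kN/m³.
A = 4.8 × 4.2 = 20.16 m².
From F = γ·h_c·A, the centroid depth is h_c = 1160/(7.74009 × 20.16) = 7.43398 m.
The centroid lies 4.2/2 = 2.1 m below the top edge, so the top edge sits at h_top = 7.43398 − 2.1 = 5.33398 m below the surface.

d_top ≈ 5.33 m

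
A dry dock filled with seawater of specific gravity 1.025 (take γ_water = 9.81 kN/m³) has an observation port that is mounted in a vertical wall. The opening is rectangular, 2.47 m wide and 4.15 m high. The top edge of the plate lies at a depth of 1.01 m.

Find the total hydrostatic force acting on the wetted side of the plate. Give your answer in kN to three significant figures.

γ = 1.025 × 9.81 = 10.05525 kN/m³.
The centroid lies 4.15/2 = 2.075 m below the top edge, so the centroid depth is h_c = 1.01 + 2.075 = 3.085 m.
A = 2.47 × 4.15 = 10.2505 m².
Resultant F = γ·h_c·A = 10.05525 × 3.085 × 10.2505 = 317.975 kN.

F ≈ 318 kN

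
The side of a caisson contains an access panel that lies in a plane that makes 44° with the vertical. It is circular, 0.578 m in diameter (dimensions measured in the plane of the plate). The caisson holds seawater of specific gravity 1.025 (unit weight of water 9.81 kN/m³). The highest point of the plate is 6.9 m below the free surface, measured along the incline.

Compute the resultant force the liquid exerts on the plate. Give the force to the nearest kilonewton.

F ≈ 14 kN

γ = 1.025 × 9.81 = 10.05525 kN/m³.
The plate makes 44° with the vertical, i.e. θ = 90° − 44° = 46° to the horizontal. Measuring y along the incline from the free-surface line, vertical depth h = y·sinθ with sinθ = 0.719340.
The centroid is at the centre, 0.289 m below the top of the plate, so y_c = 6.9 + 0.289 = 7.189 m and h_c = 7.189 × 0.719340 = 5.17134 m.
A = π(0.289)² = 0.262389 m².
Resultant F = γ·h_c·A = 10.05525 × 5.17134 × 0.262389 = 13.644 kN.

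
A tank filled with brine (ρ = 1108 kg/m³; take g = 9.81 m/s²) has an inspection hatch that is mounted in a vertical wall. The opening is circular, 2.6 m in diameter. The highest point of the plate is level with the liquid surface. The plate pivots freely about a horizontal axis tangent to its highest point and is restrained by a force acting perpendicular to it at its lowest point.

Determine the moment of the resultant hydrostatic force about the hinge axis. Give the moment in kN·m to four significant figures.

γ = ρg = 1108 × 9.81 / 1000 = 10.86948 kN/m³.
The centroid is at the centre, 1.3 m below the top of the plate, so the centroid depth is h_c = 1.3 m.
A = π(1.3)² = 5.30929 m².
Resultant F = γ·h_c·A = 10.86948 × 1.3 × 5.30929 = 75.022 kN.
I_c = πr⁴/4 = π × 1.3⁴/4 = 2.24318 m⁴.
Centre of pressure: y_p = y_c + I_c/(y_c·A) = 1.3 + 2.24318/(1.3 × 5.30929) = 1.3 + 0.325001 = 1.625 m along the plane.
The resultant acts 1.3 + 0.325001 = 1.625 m (along the plate) below the hinge at the top edge, so the moment about the hinge is M = F × 1.625 = 75.022 × 1.625 = 121.911 kN·m.

M ≈ 121.9 kN·m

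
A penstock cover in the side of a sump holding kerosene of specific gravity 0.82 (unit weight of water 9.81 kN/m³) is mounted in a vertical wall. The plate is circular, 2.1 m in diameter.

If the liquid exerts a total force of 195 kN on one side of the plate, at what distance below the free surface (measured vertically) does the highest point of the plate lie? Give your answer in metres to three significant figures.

d_top ≈ 5.95 m

γ = 0.82 × 9.81 = 8.0442 kN/m³.
A = π(1.05)² = 3.46361 m².
From F = γ·h_c·A, the centroid depth is h_c = 195/(8.0442 × 3.46361) = 6.99879 m.
The centroid is at the centre, 1.05 m below the top of the plate, so the highest point sits at h_top = 6.99879 − 1.05 = 5.94879 m below the surface.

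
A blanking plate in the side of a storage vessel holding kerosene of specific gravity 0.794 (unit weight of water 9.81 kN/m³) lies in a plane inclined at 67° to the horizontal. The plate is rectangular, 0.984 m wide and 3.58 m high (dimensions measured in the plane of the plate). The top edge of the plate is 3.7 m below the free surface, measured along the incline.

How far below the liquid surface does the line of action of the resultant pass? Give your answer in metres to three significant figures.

h_p = 5.23 m

γ = 0.794 × 9.81 = 7.78914 kN/m³.
Let θ = 67° be the plate's angle to the horizontal; measure y along the incline from where the plane meets the free surface. Vertical depth h = y·sinθ with sinθ = 0.920505.
The centroid lies 3.58/2 = 1.79 m below the top edge, so y_c = 3.7 + 1.79 = 5.49 m and h_c = 5.49 × 0.920505 = 5.05357 m.
A = 0.984 × 3.58 = 3.52272 m².
Resultant F = γ·h_c·A = 7.78914 × 5.05357 × 3.52272 = 138.665 kN.
I_c = b·h³/12 = 0.984 × 3.58³/12 = 3.76238 m⁴.
Centre of pressure: y_p = y_c + I_c/(y_c·A) = 5.49 + 3.76238/(5.49 × 3.52272) = 5.49 + 0.194541 = 5.68454 m along the plane.
Vertically, h_p = y_p·sinθ = 5.68454 × 0.920505 = 5.23265 m.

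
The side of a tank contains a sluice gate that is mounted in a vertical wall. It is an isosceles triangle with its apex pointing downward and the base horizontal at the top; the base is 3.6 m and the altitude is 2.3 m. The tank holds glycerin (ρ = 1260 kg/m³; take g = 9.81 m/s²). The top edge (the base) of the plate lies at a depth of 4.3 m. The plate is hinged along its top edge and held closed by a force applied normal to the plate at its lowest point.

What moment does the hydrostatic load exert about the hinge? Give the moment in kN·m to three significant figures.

γ = ρg = 1260 × 9.81 / 1000 = 12.3606 kN/m³.
With the apex down, the centroid sits h/3 = 2.3/3 = 0.766667 m below the base (the top edge), so the centroid depth is h_c = 4.3 + 0.766667 = 5.06667 m.
A = ½ × 3.6 × 2.3 = 4.14 m².
Resultant F = γ·h_c·A = 12.3606 × 5.06667 × 4.14 = 259.276 kN.
I_c = b·h³/36 = 3.6 × 2.3³/36 = 1.2167 m⁴.
Centre of pressure: y_p = y_c + I_c/(y_c·A) = 5.06667 + 1.2167/(5.06667 × 4.14) = 5.06667 + 0.0580043 = 5.12467 m along the plane.
The resultant acts 0.766667 + 0.0580043 = 0.824671 m (along the plate) below the hinge at the top edge, so the moment about the hinge is M = F × 0.824671 = 259.276 × 0.824671 = 213.817 kN·m.

M ≈ 214 kN·m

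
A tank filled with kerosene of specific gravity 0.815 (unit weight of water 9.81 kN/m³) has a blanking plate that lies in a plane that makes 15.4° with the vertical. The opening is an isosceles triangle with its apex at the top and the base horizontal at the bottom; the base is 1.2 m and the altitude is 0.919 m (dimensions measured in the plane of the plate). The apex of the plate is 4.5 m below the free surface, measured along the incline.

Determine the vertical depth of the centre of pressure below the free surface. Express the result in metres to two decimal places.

γ = 0.815 × 9.81 = 7.99515 kN/m³.
The plate makes 15.4° with the vertical, i.e. θ = 90° − 15.4° = 74.6° to the horizontal. Measuring y along the incline from the free-surface line, vertical depth h = y·sinθ with sinθ = 0.964095.
With the apex up, the centroid sits 2h/3 = 2 × 0.919/3 = 0.612667 m below the apex, so y_c = 4.5 + 0.612667 = 5.11267 m and h_c = 5.11267 × 0.964095 = 4.9291 m.
A = ½ × 1.2 × 0.919 = 0.5514 m².
Resultant F = γ·h_c·A = 7.99515 × 4.9291 × 0.5514 = 21.7301 kN.
I_c = b·h³/36 = 1.2 × 0.919³/36 = 0.0258717 m⁴.
Centre of pressure: y_p = y_c + I_c/(y_c·A) = 5.11267 + 0.0258717/(5.11267 × 0.5514) = 5.11267 + 0.00917721 = 5.12185 m along the plane.
Vertically, h_p = y_p·sinθ = 5.12185 × 0.964095 = 4.93795 m.

h_p = 4.94 m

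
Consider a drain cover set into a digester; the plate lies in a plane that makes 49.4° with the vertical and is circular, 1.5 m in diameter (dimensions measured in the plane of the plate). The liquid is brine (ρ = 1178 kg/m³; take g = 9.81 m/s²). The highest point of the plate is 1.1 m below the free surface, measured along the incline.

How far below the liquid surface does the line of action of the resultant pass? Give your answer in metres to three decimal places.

h_p = 1.253 m

γ = ρg = 1178 × 9.81 / 1000 = 11.55618 kN/m³.
The plate makes 49.4° with the vertical, i.e. θ = 90° − 49.4° = 40.6° to the horizontal. Measuring y along the incline from the free-surface line, vertical depth h = y·sinθ with sinθ = 0.650774.
The centroid is at the centre, 0.75 m below the top of the plate, so y_c = 1.1 + 0.75 = 1.85 m and h_c = 1.85 × 0.650774 = 1.20393 m.
A = π(0.75)² = 1.76715 m².
Resultant F = γ·h_c·A = 11.55618 × 1.20393 × 1.76715 = 24.5861 kN.
I_c = πr⁴/4 = π × 0.75⁴/4 = 0.248505 m⁴.
Centre of pressure: y_p = y_c + I_c/(y_c·A) = 1.85 + 0.248505/(1.85 × 1.76715) = 1.85 + 0.0760134 = 1.92601 m along the plane.
Vertically, h_p = y_p·sinθ = 1.92601 × 0.650774 = 1.2534 m.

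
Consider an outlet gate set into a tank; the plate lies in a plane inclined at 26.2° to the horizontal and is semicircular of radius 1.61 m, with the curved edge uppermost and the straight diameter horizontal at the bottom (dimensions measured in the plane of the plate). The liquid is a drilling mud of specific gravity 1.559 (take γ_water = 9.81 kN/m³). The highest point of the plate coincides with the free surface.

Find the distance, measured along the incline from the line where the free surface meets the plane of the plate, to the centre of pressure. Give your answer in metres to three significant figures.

y_p = 1.12 m

γ = 1.559 × 9.81 = 15.29379 kN/m³.
Let θ = 26.2° be the plate's angle to the horizontal; measure y along the incline from where the plane meets the free surface. Vertical depth h = y·sinθ with sinθ = 0.441506.
The centroid lies 4r/(3π) = 0.683305 m above the diameter, so r − 4r/(3π) = 1.61 − 0.683305 = 0.926695 m below the topmost point, so y_c = 0.926695 m and h_c = 0.926695 × 0.441506 = 0.409141 m.
A = πr²/2 = π × 1.61²/2 = 4.07166 m².
Resultant F = γ·h_c·A = 15.29379 × 0.409141 × 4.07166 = 25.4777 kN.
I_c = (π/8 − 8/(9π))·r⁴ = 0.109757 × 1.61⁴ = 0.737455 m⁴.
Centre of pressure: y_p = y_c + I_c/(y_c·A) = 0.926695 + 0.737455/(0.926695 × 4.07166) = 0.926695 + 0.195446 = 1.12214 m along the plane.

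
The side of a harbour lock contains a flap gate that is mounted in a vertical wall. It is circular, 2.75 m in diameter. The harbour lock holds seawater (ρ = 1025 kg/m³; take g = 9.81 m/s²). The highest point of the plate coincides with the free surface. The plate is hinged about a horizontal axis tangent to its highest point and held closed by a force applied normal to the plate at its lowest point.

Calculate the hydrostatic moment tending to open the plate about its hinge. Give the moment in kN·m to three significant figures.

γ = ρg = 1025 × 9.81 / 1000 = 10.05525 kN/m³.
The centroid is at the centre, 1.375 m below the top of the plate, so the centroid depth is h_c = 1.375 m.
A = π(1.375)² = 5.93957 m².
Resultant F = γ·h_c·A = 10.05525 × 1.375 × 5.93957 = 82.1203 kN.
I_c = πr⁴/4 = π × 1.375⁴/4 = 2.80738 m⁴.
Centre of pressure: y_p = y_c + I_c/(y_c·A) = 1.375 + 2.80738/(1.375 × 5.93957) = 1.375 + 0.343751 = 1.71875 m along the plane.
The resultant acts 1.375 + 0.343751 = 1.71875 m (along the plate) below the hinge at the top edge, so the moment about the hinge is M = F × 1.71875 = 82.1203 × 1.71875 = 141.144 kN·m.

M ≈ 141 kN·m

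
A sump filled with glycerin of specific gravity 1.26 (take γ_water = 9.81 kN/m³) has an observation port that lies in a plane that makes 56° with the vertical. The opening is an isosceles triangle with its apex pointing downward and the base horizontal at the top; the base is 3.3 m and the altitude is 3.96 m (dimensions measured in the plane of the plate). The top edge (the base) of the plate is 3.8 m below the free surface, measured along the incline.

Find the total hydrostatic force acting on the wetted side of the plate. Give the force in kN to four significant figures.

γ = 1.26 × 9.81 = 12.3606 kN/m³.
The plate makes 56° with the vertical, i.e. θ = 90° − 56° = 34° to the horizontal. Measuring y along the incline from the free-surface line, vertical depth h = y·sinθ with sinθ = 0.559193.
With the apex down, the centroid sits h/3 = 3.96/3 = 1.32 m below the base (the top edge), so y_c = 3.8 + 1.32 = 5.12 m and h_c = 5.12 × 0.559193 = 2.86307 m.
A = ½ × 3.3 × 3.96 = 6.534 m².
Resultant F = γ·h_c·A = 12.3606 × 2.86307 × 6.534 = 231.233 kN.

F ≈ 231.2 kN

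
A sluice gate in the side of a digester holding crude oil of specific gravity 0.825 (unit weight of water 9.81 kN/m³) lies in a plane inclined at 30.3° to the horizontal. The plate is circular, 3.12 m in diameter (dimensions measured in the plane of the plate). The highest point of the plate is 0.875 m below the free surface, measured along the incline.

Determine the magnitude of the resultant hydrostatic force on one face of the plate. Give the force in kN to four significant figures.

γ = 0.825 × 9.81 = 8.09325 kN/m³.
Let θ = 30.3° be the plate's angle to the horizontal; measure y along the incline from where the plane meets the free surface. Vertical depth h = y·sinθ with sinθ = 0.504528.
The centroid is at the centre, 1.56 m below the top of the plate, so y_c = 0.875 + 1.56 = 2.435 m and h_c = 2.435 × 0.504528 = 1.22853 m.
A = π(1.56)² = 7.64538 m².
Resultant F = γ·h_c·A = 8.09325 × 1.22853 × 7.64538 = 76.0165 kN.

F ≈ 76.02 kN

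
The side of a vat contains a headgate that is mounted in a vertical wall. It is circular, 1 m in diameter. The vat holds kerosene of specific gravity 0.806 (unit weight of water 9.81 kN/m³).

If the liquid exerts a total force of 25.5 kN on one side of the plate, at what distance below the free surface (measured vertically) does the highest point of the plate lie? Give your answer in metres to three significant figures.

d_top ≈ 3.61 m

γ = 0.806 × 9.81 = 7.90686 kN/m³.
A = π(0.5)² = 0.785398 m².
From F = γ·h_c·A, the centroid depth is h_c = 25.5/(7.90686 × 0.785398) = 4.10626 m.
The centroid is at the centre, 0.5 m below the top of the plate, so the highest point sits at h_top = 4.10626 − 0.5 = 3.60626 m below the surface.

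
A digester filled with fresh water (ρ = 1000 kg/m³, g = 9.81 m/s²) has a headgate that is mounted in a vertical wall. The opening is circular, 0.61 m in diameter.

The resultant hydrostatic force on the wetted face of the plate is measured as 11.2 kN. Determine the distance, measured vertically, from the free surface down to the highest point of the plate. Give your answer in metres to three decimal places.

γ = ρg = 1000 × 9.81 = 9810 N/m³ = 9.81 kN/m³.
A = π(0.305)² = 0.292247 m².
From F = γ·h_c·A, the centroid depth is h_c = 11.2/(9.81 × 0.292247) = 3.9066 m.
The centroid is at the centre, 0.305 m below the top of the plate, so the highest point sits at h_top = 3.9066 − 0.305 = 3.6016 m below the surface.

d_top ≈ 3.602 m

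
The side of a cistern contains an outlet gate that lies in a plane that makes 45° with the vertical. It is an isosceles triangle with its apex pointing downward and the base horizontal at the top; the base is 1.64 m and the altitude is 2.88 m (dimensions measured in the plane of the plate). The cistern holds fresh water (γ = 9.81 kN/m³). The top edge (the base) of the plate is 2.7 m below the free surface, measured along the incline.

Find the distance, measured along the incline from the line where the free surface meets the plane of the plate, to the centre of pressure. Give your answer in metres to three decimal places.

γ = 9.81 kN/m³.
The plate makes 45° with the vertical, i.e. θ = 90° − 45° = 45° to the horizontal. Measuring y along the incline from the free-surface line, vertical depth h = y·sinθ with sinθ = 0.707107.
With the apex down, the centroid sits h/3 = 2.88/3 = 0.96 m below the base (the top edge), so y_c = 2.7 + 0.96 = 3.66 m and h_c = 3.66 × 0.707107 = 2.58801 m.
A = ½ × 1.64 × 2.88 = 2.3616 m².
Resultant F = γ·h_c·A = 9.81 × 2.58801 × 2.3616 = 59.9572 kN.
I_c = b·h³/36 = 1.64 × 2.88³/36 = 1.08823 m⁴.
Centre of pressure: y_p = y_c + I_c/(y_c·A) = 3.66 + 1.08823/(3.66 × 2.3616) = 3.66 + 0.125902 = 3.7859 m along the plane.

y_p = 3.786 m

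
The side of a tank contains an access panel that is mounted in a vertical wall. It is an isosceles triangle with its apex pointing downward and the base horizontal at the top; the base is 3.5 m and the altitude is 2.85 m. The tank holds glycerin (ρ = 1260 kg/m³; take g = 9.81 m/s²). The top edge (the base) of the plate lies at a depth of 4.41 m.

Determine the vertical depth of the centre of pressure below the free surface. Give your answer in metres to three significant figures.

γ = ρg = 1260 × 9.81 / 1000 = 12.3606 kN/m³.
With the apex down, the centroid sits h/3 = 2.85/3 = 0.95 m below the base (the top edge), so the centroid depth is h_c = 4.41 + 0.95 = 5.36 m.
A = ½ × 3.5 × 2.85 = 4.9875 m².
Resultant F = γ·h_c·A = 12.3606 × 5.36 × 4.9875 = 330.436 kN.
I_c = b·h³/36 = 3.5 × 2.85³/36 = 2.25061 m⁴.
Centre of pressure: y_p = y_c + I_c/(y_c·A) = 5.36 + 2.25061/(5.36 × 4.9875) = 5.36 + 0.0841885 = 5.44419 m along the plane.

h_p = 5.44 m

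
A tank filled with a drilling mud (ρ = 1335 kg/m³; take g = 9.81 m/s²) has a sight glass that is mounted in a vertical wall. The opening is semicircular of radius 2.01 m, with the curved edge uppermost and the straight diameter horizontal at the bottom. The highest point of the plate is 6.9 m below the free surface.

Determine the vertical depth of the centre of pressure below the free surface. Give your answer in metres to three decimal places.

h_p = 8.092 m

γ = ρg = 1335 × 9.81 / 1000 = 13.09635 kN/m³.
The centroid lies 4r/(3π) = 0.85307 m above the diameter, so r − 4r/(3π) = 2.01 − 0.85307 = 1.15693 m below the topmost point, so the centroid depth is h_c = 6.9 + 1.15693 = 8.05693 m.
A = πr²/2 = π × 2.01²/2 = 6.34617 m².
Resultant F = γ·h_c·A = 13.09635 × 8.05693 × 6.34617 = 669.625 kN.
I_c = (π/8 − 8/(9π))·r⁴ = 0.109757 × 2.01⁴ = 1.7915 m⁴.
Centre of pressure: y_p = y_c + I_c/(y_c·A) = 8.05693 + 1.7915/(8.05693 × 6.34617) = 8.05693 + 0.0350377 = 8.09197 m along the plane.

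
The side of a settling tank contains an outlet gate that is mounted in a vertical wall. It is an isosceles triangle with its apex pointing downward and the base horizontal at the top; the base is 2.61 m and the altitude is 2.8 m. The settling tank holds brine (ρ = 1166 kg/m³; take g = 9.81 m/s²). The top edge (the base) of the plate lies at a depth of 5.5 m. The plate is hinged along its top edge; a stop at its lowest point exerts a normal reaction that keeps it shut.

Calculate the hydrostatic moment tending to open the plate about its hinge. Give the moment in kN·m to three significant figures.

M ≈ 269 kN·m

γ = ρg = 1166 × 9.81 / 1000 = 11.43846 kN/m³.
With the apex down, the centroid sits h/3 = 2.8/3 = 0.933333 m below the base (the top edge), so the centroid depth is h_c = 5.5 + 0.933333 = 6.43333 m.
A = ½ × 2.61 × 2.8 = 3.654 m².
Resultant F = γ·h_c·A = 11.43846 × 6.43333 × 3.654 = 268.888 kN.
I_c = b·h³/36 = 2.61 × 2.8³/36 = 1.59152 m⁴.
Centre of pressure: y_p = y_c + I_c/(y_c·A) = 6.43333 + 1.59152/(6.43333 × 3.654) = 6.43333 + 0.067703 = 6.50103 m along the plane.
The resultant acts 0.933333 + 0.067703 = 1.00104 m (along the plate) below the hinge at the top edge, so the moment about the hinge is M = F × 1.00104 = 268.888 × 1.00104 = 269.168 kN·m.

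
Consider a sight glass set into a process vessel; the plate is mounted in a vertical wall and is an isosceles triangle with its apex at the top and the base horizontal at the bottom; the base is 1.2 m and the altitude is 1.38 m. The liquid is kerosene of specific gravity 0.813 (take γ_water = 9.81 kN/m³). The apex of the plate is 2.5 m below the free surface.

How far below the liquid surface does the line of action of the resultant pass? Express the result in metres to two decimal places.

h_p = 3.45 m

γ = 0.813 × 9.81 = 7.97553 kN/m³.
With the apex up, the centroid sits 2h/3 = 2 × 1.38/3 = 0.92 m below the apex, so the centroid depth is h_c = 2.5 + 0.92 = 3.42 m.
A = ½ × 1.2 × 1.38 = 0.828 m².
Resultant F = γ·h_c·A = 7.97553 × 3.42 × 0.828 = 22.5848 kN.
I_c = b·h³/36 = 1.2 × 1.38³/36 = 0.0876024 m⁴.
Centre of pressure: y_p = y_c + I_c/(y_c·A) = 3.42 + 0.0876024/(3.42 × 0.828) = 3.42 + 0.0309357 = 3.45094 m along the plane.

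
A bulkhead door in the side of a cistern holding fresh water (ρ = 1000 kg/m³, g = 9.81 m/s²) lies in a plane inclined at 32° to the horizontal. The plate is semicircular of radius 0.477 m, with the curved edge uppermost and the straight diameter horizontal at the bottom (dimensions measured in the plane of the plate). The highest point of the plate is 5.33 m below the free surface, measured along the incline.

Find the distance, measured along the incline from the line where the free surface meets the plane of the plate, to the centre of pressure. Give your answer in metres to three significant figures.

γ = ρg = 1000 × 9.81 = 9810 N/m³ = 9.81 kN/m³.
Let θ = 32° be the plate's angle to the horizontal; measure y along the incline from where the plane meets the free surface. Vertical depth h = y·sinθ with sinθ = 0.529919.
The centroid lies 4r/(3π) = 0.202445 m above the diameter, so r − 4r/(3π) = 0.477 − 0.202445 = 0.274555 m below the topmost point, so y_c = 5.33 + 0.274555 = 5.60456 m and h_c = 5.60456 × 0.529919 = 2.96996 m.
A = πr²/2 = π × 0.477²/2 = 0.357402 m².
Resultant F = γ·h_c·A = 9.81 × 2.96996 × 0.357402 = 10.413 kN.
I_c = (π/8 − 8/(9π))·r⁴ = 0.109757 × 0.477⁴ = 0.00568206 m⁴.
Centre of pressure: y_p = y_c + I_c/(y_c·A) = 5.60456 + 0.00568206/(5.60456 × 0.357402) = 5.60456 + 0.00283666 = 5.6074 m along the plane.

y_p = 5.61 m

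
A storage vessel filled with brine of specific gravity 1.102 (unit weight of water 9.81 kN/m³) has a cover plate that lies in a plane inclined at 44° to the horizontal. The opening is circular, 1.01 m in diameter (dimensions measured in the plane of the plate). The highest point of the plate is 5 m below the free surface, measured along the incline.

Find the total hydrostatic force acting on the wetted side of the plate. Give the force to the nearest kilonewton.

γ = 1.102 × 9.81 = 10.81062 kN/m³.
Let θ = 44° be the plate's angle to the horizontal; measure y along the incline from where the plane meets the free surface. Vertical depth h = y·sinθ with sinθ = 0.694658.
The centroid is at the centre, 0.505 m below the top of the plate, so y_c = 5 + 0.505 = 5.505 m and h_c = 5.505 × 0.694658 = 3.82409 m.
A = π(0.505)² = 0.801185 m².
Resultant F = γ·h_c·A = 10.81062 × 3.82409 × 0.801185 = 33.1216 kN.

F ≈ 33 kN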